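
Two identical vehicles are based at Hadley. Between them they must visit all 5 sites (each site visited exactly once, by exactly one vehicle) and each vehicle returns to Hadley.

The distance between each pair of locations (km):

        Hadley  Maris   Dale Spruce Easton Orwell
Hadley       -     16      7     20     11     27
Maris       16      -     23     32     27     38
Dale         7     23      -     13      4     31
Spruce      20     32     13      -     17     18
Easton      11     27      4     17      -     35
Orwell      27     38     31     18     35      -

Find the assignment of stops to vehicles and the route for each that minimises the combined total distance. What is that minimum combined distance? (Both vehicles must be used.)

There are 2^4 − 1 = 15 ways to divide the 5 stops into two non-empty groups. For each, the best each vehicle can do is its own shortest tour through its group:
  {Maris} + {Dale, Spruce, Easton, Orwell}: 32 + 73 = 105
  {Dale} + {Maris, Spruce, Easton, Orwell}: 14 + 100 = 114
  {Maris, Dale} + {Spruce, Easton, Orwell}: 46 + 73 = 119
  {Spruce} + {Maris, Dale, Easton, Orwell}: 40 + 100 = 140
  {Maris, Spruce} + {Dale, Easton, Orwell}: 68 + 73 = 141
  {Dale, Spruce} + {Maris, Easton, Orwell}: 40 + 100 = 140
  … (15 splits in total)
Best: vehicle 1 Hadley → Maris → Hadley = 32; vehicle 2 Hadley → Dale → Easton → Spruce → Orwell → Hadley = 73; combined 105.

105 km — the smallest possible combined total.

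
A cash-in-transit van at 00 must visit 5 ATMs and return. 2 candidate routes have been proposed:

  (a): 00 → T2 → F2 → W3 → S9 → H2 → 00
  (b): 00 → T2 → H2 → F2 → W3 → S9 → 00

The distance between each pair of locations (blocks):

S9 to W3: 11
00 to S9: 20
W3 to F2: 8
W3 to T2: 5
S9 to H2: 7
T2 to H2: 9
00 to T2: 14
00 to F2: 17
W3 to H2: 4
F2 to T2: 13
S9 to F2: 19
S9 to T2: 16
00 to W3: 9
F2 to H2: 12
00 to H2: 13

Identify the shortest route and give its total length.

66 blocks — (a) is the shortest.

(a): 14 + 13 + 8 + 11 + 7 + 13 = 66
(b): 14 + 9 + 12 + 8 + 11 + 20 = 74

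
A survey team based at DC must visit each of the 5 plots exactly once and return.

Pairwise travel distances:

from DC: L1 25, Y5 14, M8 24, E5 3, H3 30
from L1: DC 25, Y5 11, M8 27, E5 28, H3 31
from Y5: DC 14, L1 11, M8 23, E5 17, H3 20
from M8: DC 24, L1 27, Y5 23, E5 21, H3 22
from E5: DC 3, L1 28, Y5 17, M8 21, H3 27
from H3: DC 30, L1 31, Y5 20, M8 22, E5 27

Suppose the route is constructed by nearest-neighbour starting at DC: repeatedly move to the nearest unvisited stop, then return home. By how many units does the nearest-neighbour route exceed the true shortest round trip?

Excess over optimum: 8.

DC: E5=3, Y5=14, M8=24, L1=25, H3=30 ⇒ E5
E5: Y5=17, M8=21, H3=27, L1=28 ⇒ Y5
Y5: L1=11, H3=20, M8=23 ⇒ L1
L1: M8=27, H3=31 ⇒ M8
M8: H3=22 ⇒ H3
NN route DC → E5 → Y5 → L1 → M8 → H3 → DC costs 110.
Optimal: DC → L1 → Y5 → H3 → M8 → E5 → DC costs 102 (by enumerating all 60 distinct tours).
Excess = 110 − 102 = 8.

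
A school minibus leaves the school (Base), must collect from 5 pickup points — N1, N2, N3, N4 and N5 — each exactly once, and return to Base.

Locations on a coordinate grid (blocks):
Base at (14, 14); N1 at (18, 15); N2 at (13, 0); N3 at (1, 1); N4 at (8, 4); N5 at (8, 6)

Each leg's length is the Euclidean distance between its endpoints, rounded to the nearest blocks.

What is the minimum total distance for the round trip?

52 blocks — the shortest possible round trip.

With 5 stops there are 5!/2 = 60 distinct round trips (a route and its reverse cost the same).
Base→N1→N2→N3→N4→N5→Base: 4+16+12+8+2+10 = 52
Base→N1→N2→N3→N5→N4→Base: 4+16+12+9+2+12 = 55
Base→N1→N2→N4→N3→N5→Base: 4+16+6+8+9+10 = 53
Base→N1→N2→N4→N5→N3→Base: 4+16+6+2+9+18 = 55
Base→N1→N2→N5→N3→N4→Base: 4+16+8+9+8+12 = 57
Base→N1→N2→N5→N4→N3→Base: 4+16+8+2+8+18 = 56
Base→N1→N3→N2→N4→N5→Base: 4+22+12+6+2+10 = 56
Base→N1→N3→N2→N5→N4→Base: 4+22+12+8+2+12 = 60
Base→N1→N3→N4→N2→N5→Base: 4+22+8+6+8+10 = 58
Base→N1→N3→N4→N5→N2→Base: 4+22+8+2+8+14 = 58
Base→N1→N3→N5→N2→N4→Base: 4+22+9+8+6+12 = 61
Base→N1→N3→N5→N4→N2→Base: 4+22+9+2+6+14 = 57
Base→N1→N4→N2→N3→N5→Base: 4+15+6+12+9+10 = 56
Base→N1→N4→N2→N5→N3→Base: 4+15+6+8+9+18 = 60
… (46 more)
The minimum is 52.
One optimal route: Base → N1 → N2 → N3 → N4 → N5 → Base (or its reverse).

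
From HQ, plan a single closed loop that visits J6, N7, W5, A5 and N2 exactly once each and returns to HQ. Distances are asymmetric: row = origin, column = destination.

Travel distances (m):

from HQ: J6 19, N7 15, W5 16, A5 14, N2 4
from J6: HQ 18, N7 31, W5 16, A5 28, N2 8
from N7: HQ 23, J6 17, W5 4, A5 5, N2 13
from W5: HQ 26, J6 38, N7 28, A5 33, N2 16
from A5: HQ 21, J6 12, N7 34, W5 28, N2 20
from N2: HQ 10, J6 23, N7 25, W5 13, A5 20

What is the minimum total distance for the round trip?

Minimum total distance: 74 m.

HQ→J6→N7→W5→A5→N2→HQ: 19+31+4+33+20+10 = 117
HQ→J6→N7→W5→N2→A5→HQ: 19+31+4+16+20+21 = 111
HQ→J6→N7→A5→W5→N2→HQ: 19+31+5+28+16+10 = 109
HQ→J6→N7→A5→N2→W5→HQ: 19+31+5+20+13+26 = 114
HQ→J6→N7→N2→W5→A5→HQ: 19+31+13+13+33+21 = 130
HQ→J6→N7→N2→A5→W5→HQ: 19+31+13+20+28+26 = 137
HQ→J6→W5→N7→A5→N2→HQ: 19+16+28+5+20+10 = 98
HQ→J6→W5→N7→N2→A5→HQ: 19+16+28+13+20+21 = 117
HQ→J6→W5→A5→N7→N2→HQ: 19+16+33+34+13+10 = 125
HQ→J6→W5→A5→N2→N7→HQ: 19+16+33+20+25+23 = 136
HQ→J6→W5→N2→N7→A5→HQ: 19+16+16+25+5+21 = 102
HQ→J6→W5→N2→A5→N7→HQ: 19+16+16+20+34+23 = 128
HQ→J6→A5→N7→W5→N2→HQ: 19+28+34+4+16+10 = 111
HQ→J6→A5→N7→N2→W5→HQ: 19+28+34+13+13+26 = 133
… (106 more)
HQ→N7→A5→J6→W5→N2→HQ: 15+5+12+16+16+10 = 74  ← best
The minimum is 74.
One optimal route: HQ → N7 → A5 → J6 → W5 → N2 → HQ.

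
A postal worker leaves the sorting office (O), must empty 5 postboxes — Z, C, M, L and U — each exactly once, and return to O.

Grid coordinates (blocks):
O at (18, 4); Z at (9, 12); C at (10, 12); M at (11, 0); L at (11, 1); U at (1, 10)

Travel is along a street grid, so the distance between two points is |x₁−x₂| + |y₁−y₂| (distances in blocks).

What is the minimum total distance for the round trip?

With 5 stops there are 5!/2 = 60 distinct round trips (a route and its reverse cost the same).
O → Z → C → M → L → U → O: 17+1+13+1+19+23 = 74
O → Z → C → M → U → L → O: 17+1+13+20+19+10 = 80
O → Z → C → L → M → U → O: 17+1+12+1+20+23 = 74
O → Z → C → L → U → M → O: 17+1+12+19+20+11 = 80
O → Z → C → U → M → L → O: 17+1+11+20+1+10 = 60
O → Z → C → U → L → M → O: 17+1+11+19+1+11 = 60
O → Z → M → C → L → U → O: 17+14+13+12+19+23 = 98
O → Z → M → C → U → L → O: 17+14+13+11+19+10 = 84
O → Z → M → L → C → U → O: 17+14+1+12+11+23 = 78
O → Z → M → L → U → C → O: 17+14+1+19+11+16 = 78
O → Z → M → U → C → L → O: 17+14+20+11+12+10 = 84
O → Z → M → U → L → C → O: 17+14+20+19+12+16 = 98
O → Z → L → C → M → U → O: 17+13+12+13+20+23 = 98
O → Z → L → C → U → M → O: 17+13+12+11+20+11 = 84
… (46 more)
O → C → Z → U → M → L → O: 16+1+10+20+1+10 = 58  ← best
The minimum is 58.
One optimal route: O → C → Z → U → M → L → O (or its reverse).

58 blocks — the shortest possible round trip.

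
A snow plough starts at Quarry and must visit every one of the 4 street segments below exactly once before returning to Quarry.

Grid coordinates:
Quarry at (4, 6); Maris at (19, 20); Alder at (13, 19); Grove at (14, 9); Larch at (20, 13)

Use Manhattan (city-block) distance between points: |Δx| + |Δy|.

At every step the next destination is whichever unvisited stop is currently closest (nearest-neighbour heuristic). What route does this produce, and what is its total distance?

From Quarry: distances to unvisited — Grove=13, Alder=22, Larch=23, Maris=29. Nearest is Grove (13).
From Grove: distances to unvisited — Larch=10, Alder=11, Maris=16. Nearest is Larch (10).
From Larch: distances to unvisited — Maris=8, Alder=13. Nearest is Maris (8).
From Maris: distances to unvisited — Alder=7. Nearest is Alder (7).
Return Alder→Quarry: 22.
Total = 13 + 10 + 8 + 7 + 22 = 60.

60 along Quarry → Grove → Larch → Maris → Alder → Quarry.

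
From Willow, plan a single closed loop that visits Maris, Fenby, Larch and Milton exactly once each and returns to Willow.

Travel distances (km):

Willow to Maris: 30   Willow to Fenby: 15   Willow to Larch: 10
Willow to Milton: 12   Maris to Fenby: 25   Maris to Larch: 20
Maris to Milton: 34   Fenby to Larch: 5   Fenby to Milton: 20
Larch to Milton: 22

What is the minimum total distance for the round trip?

Minimum total distance: 86 km.

With 4 stops there are 4!/2 = 12 distinct round trips (a route and its reverse cost the same).
Willow-Maris-Fenby-Larch-Milton-Willow: 30+25+5+22+12 = 94
Willow-Maris-Fenby-Milton-Larch-Willow: 30+25+20+22+10 = 107
Willow-Maris-Larch-Fenby-Milton-Willow: 30+20+5+20+12 = 87
Willow-Maris-Larch-Milton-Fenby-Willow: 30+20+22+20+15 = 107
Willow-Maris-Milton-Fenby-Larch-Willow: 30+34+20+5+10 = 99
Willow-Maris-Milton-Larch-Fenby-Willow: 30+34+22+5+15 = 106
Willow-Fenby-Maris-Larch-Milton-Willow: 15+25+20+22+12 = 94
Willow-Fenby-Maris-Milton-Larch-Willow: 15+25+34+22+10 = 106
Willow-Fenby-Larch-Maris-Milton-Willow: 15+5+20+34+12 = 86
Willow-Fenby-Milton-Maris-Larch-Willow: 15+20+34+20+10 = 99
Willow-Larch-Maris-Fenby-Milton-Willow: 10+20+25+20+12 = 87
Willow-Larch-Fenby-Maris-Milton-Willow: 10+5+25+34+12 = 86
The minimum is 86.
One optimal route: Willow → Fenby → Larch → Maris → Milton → Willow (or its reverse).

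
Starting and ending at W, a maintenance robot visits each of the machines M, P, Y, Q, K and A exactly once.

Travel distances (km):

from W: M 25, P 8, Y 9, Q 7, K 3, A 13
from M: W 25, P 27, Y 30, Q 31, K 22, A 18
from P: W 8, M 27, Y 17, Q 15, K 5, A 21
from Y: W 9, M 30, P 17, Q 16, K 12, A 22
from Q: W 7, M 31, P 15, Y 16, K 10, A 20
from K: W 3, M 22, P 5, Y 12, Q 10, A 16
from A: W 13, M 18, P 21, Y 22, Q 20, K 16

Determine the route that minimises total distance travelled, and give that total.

W-M-P-Y-Q-K-A-W: 25+27+17+16+10+16+13 = 124
W-M-P-Y-Q-A-K-W: 25+27+17+16+20+16+3 = 124
W-M-P-Y-K-Q-A-W: 25+27+17+12+10+20+13 = 124
W-M-P-Y-K-A-Q-W: 25+27+17+12+16+20+7 = 124
W-M-P-Y-A-Q-K-W: 25+27+17+22+20+10+3 = 124
W-M-P-Y-A-K-Q-W: 25+27+17+22+16+10+7 = 124
W-M-P-Q-Y-K-A-W: 25+27+15+16+12+16+13 = 124
W-M-P-Q-Y-A-K-W: 25+27+15+16+22+16+3 = 124
… (352 more)
W-P-K-M-A-Y-Q-W: 8+5+22+18+22+16+7 = 98  ← best
The minimum is 98.
One optimal route: W → P → K → M → A → Y → Q → W (or its reverse).

Shortest round trip = 98 km.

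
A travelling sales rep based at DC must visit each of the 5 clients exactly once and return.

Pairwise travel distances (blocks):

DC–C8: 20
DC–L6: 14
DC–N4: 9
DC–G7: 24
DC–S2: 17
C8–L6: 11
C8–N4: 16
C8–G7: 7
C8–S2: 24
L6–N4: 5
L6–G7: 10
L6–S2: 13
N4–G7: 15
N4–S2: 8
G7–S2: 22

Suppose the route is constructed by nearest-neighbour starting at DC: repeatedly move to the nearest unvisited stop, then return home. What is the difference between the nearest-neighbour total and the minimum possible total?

From DC: N4=9, L6=14, S2=17, C8=20, G7=24 → choose N4 (9).
From N4: L6=5, S2=8, G7=15, C8=16 → choose L6 (5).
From L6: G7=10, C8=11, S2=13 → choose G7 (10).
From G7: C8=7, S2=22 → choose C8 (7).
From C8: S2=24 → choose S2 (24).
NN route DC → N4 → L6 → G7 → C8 → S2 → DC costs 72.
Optimal: DC → C8 → G7 → L6 → N4 → S2 → DC costs 67 (by enumerating all 60 distinct tours).
Excess = 72 − 67 = 5.

The nearest-neighbour route is 5 blocks longer than optimal.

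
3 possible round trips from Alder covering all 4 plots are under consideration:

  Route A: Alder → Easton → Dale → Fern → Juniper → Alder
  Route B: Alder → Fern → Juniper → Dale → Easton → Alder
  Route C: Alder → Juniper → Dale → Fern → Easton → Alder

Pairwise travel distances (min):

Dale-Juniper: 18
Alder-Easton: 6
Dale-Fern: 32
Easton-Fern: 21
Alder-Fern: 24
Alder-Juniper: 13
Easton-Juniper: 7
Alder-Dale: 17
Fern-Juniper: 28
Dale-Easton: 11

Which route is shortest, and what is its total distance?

Route A: 6 + 11 + 32 + 28 + 13 = 90
Route B: 24 + 28 + 18 + 11 + 6 = 87
Route C: 13 + 18 + 32 + 21 + 6 = 90

87 min — Route B is the shortest.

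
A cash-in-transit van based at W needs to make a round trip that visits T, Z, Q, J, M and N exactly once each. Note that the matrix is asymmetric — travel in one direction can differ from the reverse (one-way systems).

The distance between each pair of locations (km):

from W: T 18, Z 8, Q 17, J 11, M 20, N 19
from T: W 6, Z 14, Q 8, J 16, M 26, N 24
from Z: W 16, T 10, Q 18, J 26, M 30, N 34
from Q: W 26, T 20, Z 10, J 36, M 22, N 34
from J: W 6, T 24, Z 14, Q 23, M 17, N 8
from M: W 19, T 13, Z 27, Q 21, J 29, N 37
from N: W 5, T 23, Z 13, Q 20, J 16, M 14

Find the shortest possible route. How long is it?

Shortest round trip = 80 km.

W → T → Z → Q → J → M → N → W: 18+14+18+36+17+37+5 = 145
W → T → Z → Q → J → N → M → W: 18+14+18+36+8+14+19 = 127
W → T → Z → Q → M → J → N → W: 18+14+18+22+29+8+5 = 114
W → T → Z → Q → M → N → J → W: 18+14+18+22+37+16+6 = 131
W → T → Z → Q → N → J → M → W: 18+14+18+34+16+17+19 = 136
W → T → Z → Q → N → M → J → W: 18+14+18+34+14+29+6 = 133
W → T → Z → J → Q → M → N → W: 18+14+26+23+22+37+5 = 145
W → T → Z → J → Q → N → M → W: 18+14+26+23+34+14+19 = 148
… (712 more)
W → J → N → M → T → Q → Z → W: 11+8+14+13+8+10+16 = 80  ← best
The minimum is 80.
One optimal route: W → J → N → M → T → Q → Z → W.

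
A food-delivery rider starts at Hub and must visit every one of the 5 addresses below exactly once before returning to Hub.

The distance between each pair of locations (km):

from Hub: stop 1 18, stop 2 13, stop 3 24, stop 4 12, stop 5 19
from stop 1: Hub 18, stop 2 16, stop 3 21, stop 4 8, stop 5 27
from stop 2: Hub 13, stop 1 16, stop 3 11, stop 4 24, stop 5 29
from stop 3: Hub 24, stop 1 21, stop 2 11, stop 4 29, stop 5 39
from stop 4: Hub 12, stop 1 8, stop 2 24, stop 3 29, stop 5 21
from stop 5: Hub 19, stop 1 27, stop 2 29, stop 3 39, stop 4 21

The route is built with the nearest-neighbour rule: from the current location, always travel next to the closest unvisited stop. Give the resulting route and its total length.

Total distance 105 km via the nearest-neighbour route Hub → stop 4 → stop 1 → stop 2 → stop 3 → stop 5 → Hub.

From Hub: distances to unvisited — stop 4=12, stop 2=13, stop 1=18, stop 5=19, stop 3=24. Nearest is stop 4 (12).
From stop 4: distances to unvisited — stop 1=8, stop 5=21, stop 2=24, stop 3=29. Nearest is stop 1 (8).
From stop 1: distances to unvisited — stop 2=16, stop 3=21, stop 5=27. Nearest is stop 2 (16).
From stop 2: distances to unvisited — stop 3=11, stop 5=29. Nearest is stop 3 (11).
From stop 3: distances to unvisited — stop 5=39. Nearest is stop 5 (39).
Return stop 5→Hub: 19.
Total = 12 + 8 + 16 + 11 + 39 + 19 = 105.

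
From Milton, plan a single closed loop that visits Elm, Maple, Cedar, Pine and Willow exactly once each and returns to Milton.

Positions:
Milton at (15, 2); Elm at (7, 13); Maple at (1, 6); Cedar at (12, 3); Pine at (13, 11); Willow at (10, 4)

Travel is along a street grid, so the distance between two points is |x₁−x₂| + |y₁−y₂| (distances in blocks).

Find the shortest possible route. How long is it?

50 blocks — the shortest possible round trip.

With 5 stops there are 5!/2 = 60 distinct round trips (a route and its reverse cost the same).
Milton - Elm - Maple - Cedar - Pine - Willow - Milton: 19+13+14+9+10+7 = 72
Milton - Elm - Maple - Cedar - Willow - Pine - Milton: 19+13+14+3+10+11 = 70
Milton - Elm - Maple - Pine - Cedar - Willow - Milton: 19+13+17+9+3+7 = 68
Milton - Elm - Maple - Pine - Willow - Cedar - Milton: 19+13+17+10+3+4 = 66
Milton - Elm - Maple - Willow - Cedar - Pine - Milton: 19+13+11+3+9+11 = 66
Milton - Elm - Maple - Willow - Pine - Cedar - Milton: 19+13+11+10+9+4 = 66
Milton - Elm - Cedar - Maple - Pine - Willow - Milton: 19+15+14+17+10+7 = 82
Milton - Elm - Cedar - Maple - Willow - Pine - Milton: 19+15+14+11+10+11 = 80
Milton - Elm - Cedar - Pine - Maple - Willow - Milton: 19+15+9+17+11+7 = 78
Milton - Elm - Cedar - Pine - Willow - Maple - Milton: 19+15+9+10+11+18 = 82
Milton - Elm - Cedar - Willow - Maple - Pine - Milton: 19+15+3+11+17+11 = 76
Milton - Elm - Cedar - Willow - Pine - Maple - Milton: 19+15+3+10+17+18 = 82
Milton - Elm - Pine - Maple - Cedar - Willow - Milton: 19+8+17+14+3+7 = 68
Milton - Elm - Pine - Maple - Willow - Cedar - Milton: 19+8+17+11+3+4 = 62
… (46 more)
Milton - Cedar - Willow - Maple - Elm - Pine - Milton: 4+3+11+13+8+11 = 50  ← best
The minimum is 50.
One optimal route: Milton → Cedar → Willow → Maple → Elm → Pine → Milton (or its reverse).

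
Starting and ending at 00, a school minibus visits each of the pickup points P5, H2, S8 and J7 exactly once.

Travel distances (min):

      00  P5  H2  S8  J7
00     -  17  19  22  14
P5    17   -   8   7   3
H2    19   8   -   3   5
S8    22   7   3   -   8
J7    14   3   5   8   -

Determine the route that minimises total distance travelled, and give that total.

With 4 stops there are 4!/2 = 12 distinct round trips (a route and its reverse cost the same).
00-P5-H2-S8-J7-00: 17+8+3+8+14 = 50
00-P5-H2-J7-S8-00: 17+8+5+8+22 = 60
00-P5-S8-H2-J7-00: 17+7+3+5+14 = 46
00-P5-S8-J7-H2-00: 17+7+8+5+19 = 56
00-P5-J7-H2-S8-00: 17+3+5+3+22 = 50
00-P5-J7-S8-H2-00: 17+3+8+3+19 = 50
00-H2-P5-S8-J7-00: 19+8+7+8+14 = 56
00-H2-P5-J7-S8-00: 19+8+3+8+22 = 60
00-H2-S8-P5-J7-00: 19+3+7+3+14 = 46
00-H2-J7-P5-S8-00: 19+5+3+7+22 = 56
00-S8-P5-H2-J7-00: 22+7+8+5+14 = 56
00-S8-H2-P5-J7-00: 22+3+8+3+14 = 50
The minimum is 46.
One optimal route: 00 → P5 → S8 → H2 → J7 → 00 (or its reverse).

Shortest round trip = 46 min.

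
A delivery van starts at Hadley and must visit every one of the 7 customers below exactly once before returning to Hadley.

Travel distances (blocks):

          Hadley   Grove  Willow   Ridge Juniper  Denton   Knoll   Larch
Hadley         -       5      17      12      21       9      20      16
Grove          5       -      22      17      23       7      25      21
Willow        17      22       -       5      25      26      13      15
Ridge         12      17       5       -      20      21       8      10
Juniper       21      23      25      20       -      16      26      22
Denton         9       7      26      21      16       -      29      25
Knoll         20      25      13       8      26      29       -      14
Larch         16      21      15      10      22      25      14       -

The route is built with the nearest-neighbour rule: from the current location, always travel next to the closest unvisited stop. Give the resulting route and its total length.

Hadley → [Grove:5 / Denton:9 / Ridge:12 / Larch:16 / Willow:17 / Knoll:20 / Juniper:21] → Grove (5)
Grove → [Denton:7 / Ridge:17 / Larch:21 / Willow:22 / Juniper:23 / Knoll:25] → Denton (7)
Denton → [Juniper:16 / Ridge:21 / Larch:25 / Willow:26 / Knoll:29] → Juniper (16)
Juniper → [Ridge:20 / Larch:22 / Willow:25 / Knoll:26] → Ridge (20)
Ridge → [Willow:5 / Knoll:8 / Larch:10] → Willow (5)
Willow → [Knoll:13 / Larch:15] → Knoll (13)
Knoll → [Larch:14] → Larch (14)
Return Larch→Hadley: 16.
Total = 5 + 7 + 16 + 20 + 5 + 13 + 14 + 16 = 96.

Total distance 96 blocks via the nearest-neighbour route Hadley → Grove → Denton → Juniper → Ridge → Willow → Knoll → Larch → Hadley.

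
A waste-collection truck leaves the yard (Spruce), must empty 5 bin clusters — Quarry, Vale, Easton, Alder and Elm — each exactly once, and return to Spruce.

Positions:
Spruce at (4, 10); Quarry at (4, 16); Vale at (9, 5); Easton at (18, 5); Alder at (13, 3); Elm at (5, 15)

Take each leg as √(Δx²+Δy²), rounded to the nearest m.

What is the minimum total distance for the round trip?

39 m — the shortest possible round trip.

With 5 stops there are 5!/2 = 60 distinct round trips (a route and its reverse cost the same).
Spruce → Quarry → Vale → Easton → Alder → Elm → Spruce: 6+12+9+5+14+5 = 51
Spruce → Quarry → Vale → Easton → Elm → Alder → Spruce: 6+12+9+16+14+11 = 68
Spruce → Quarry → Vale → Alder → Easton → Elm → Spruce: 6+12+4+5+16+5 = 48
Spruce → Quarry → Vale → Alder → Elm → Easton → Spruce: 6+12+4+14+16+15 = 67
Spruce → Quarry → Vale → Elm → Easton → Alder → Spruce: 6+12+11+16+5+11 = 61
Spruce → Quarry → Vale → Elm → Alder → Easton → Spruce: 6+12+11+14+5+15 = 63
Spruce → Quarry → Easton → Vale → Alder → Elm → Spruce: 6+18+9+4+14+5 = 56
Spruce → Quarry → Easton → Vale → Elm → Alder → Spruce: 6+18+9+11+14+11 = 69
Spruce → Quarry → Easton → Alder → Vale → Elm → Spruce: 6+18+5+4+11+5 = 49
Spruce → Quarry → Easton → Alder → Elm → Vale → Spruce: 6+18+5+14+11+7 = 61
Spruce → Quarry → Easton → Elm → Vale → Alder → Spruce: 6+18+16+11+4+11 = 66
Spruce → Quarry → Easton → Elm → Alder → Vale → Spruce: 6+18+16+14+4+7 = 65
Spruce → Quarry → Alder → Vale → Easton → Elm → Spruce: 6+16+4+9+16+5 = 56
Spruce → Quarry → Alder → Vale → Elm → Easton → Spruce: 6+16+4+11+16+15 = 68
… (46 more)
Spruce → Quarry → Elm → Easton → Alder → Vale → Spruce: 6+1+16+5+4+7 = 39  ← best
The minimum is 39.
One optimal route: Spruce → Quarry → Elm → Easton → Alder → Vale → Spruce (or its reverse).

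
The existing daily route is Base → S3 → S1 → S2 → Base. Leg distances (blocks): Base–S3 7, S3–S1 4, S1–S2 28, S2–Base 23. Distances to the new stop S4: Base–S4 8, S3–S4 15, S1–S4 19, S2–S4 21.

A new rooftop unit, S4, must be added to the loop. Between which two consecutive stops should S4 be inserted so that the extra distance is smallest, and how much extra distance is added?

+6 blocks — insert S4 between S2 and Base.

Insertion cost between consecutive stops i–j is d(i,S4) + d(S4,j) − d(i,j):
  between Base and S3: 8 + 15 − 7 = 16
  between S3 and S1: 15 + 19 − 4 = 30
  between S1 and S2: 19 + 21 − 28 = 12
  between S2 and Base: 21 + 8 − 23 = 6
Cheapest insertion is between S2 and Base, adding 6.
New total = 62 + 6 = 68.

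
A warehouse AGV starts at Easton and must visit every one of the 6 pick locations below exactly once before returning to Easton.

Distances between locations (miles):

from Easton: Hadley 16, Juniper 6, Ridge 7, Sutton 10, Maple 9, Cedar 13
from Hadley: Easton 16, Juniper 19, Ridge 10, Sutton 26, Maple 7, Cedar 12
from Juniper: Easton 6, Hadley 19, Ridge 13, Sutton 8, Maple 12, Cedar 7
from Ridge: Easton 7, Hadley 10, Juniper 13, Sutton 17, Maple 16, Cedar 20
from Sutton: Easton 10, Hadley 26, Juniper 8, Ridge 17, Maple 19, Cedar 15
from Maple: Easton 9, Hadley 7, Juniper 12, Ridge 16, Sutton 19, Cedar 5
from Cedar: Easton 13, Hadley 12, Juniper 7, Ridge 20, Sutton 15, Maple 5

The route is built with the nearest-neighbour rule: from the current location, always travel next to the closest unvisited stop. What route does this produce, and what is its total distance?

62 miles along Easton → Juniper → Cedar → Maple → Hadley → Ridge → Sutton → Easton.

At Easton the remaining stops are Juniper 6, Ridge 7, Maple 9, Sutton 10, Cedar 13, Hadley 16; go to Juniper.
At Juniper the remaining stops are Cedar 7, Sutton 8, Maple 12, Ridge 13, Hadley 19; go to Cedar.
At Cedar the remaining stops are Maple 5, Hadley 12, Sutton 15, Ridge 20; go to Maple.
At Maple the remaining stops are Hadley 7, Ridge 16, Sutton 19; go to Hadley.
At Hadley the remaining stops are Ridge 10, Sutton 26; go to Ridge.
At Ridge the remaining stops are Sutton 17; go to Sutton.
Return Sutton→Easton: 10.
Total = 6 + 7 + 5 + 7 + 10 + 17 + 10 = 62.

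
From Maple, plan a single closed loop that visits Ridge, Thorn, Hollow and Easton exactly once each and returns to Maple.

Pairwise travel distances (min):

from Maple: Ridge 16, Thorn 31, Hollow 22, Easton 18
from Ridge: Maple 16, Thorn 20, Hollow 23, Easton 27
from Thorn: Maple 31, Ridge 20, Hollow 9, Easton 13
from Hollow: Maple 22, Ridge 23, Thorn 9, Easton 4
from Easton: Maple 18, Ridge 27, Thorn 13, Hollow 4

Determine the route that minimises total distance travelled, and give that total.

Shortest round trip = 67 min.

With 4 stops there are 4!/2 = 12 distinct round trips (a route and its reverse cost the same).
Maple - Ridge - Thorn - Hollow - Easton - Maple: 16+20+9+4+18 = 67
Maple - Ridge - Thorn - Easton - Hollow - Maple: 16+20+13+4+22 = 75
Maple - Ridge - Hollow - Thorn - Easton - Maple: 16+23+9+13+18 = 79
Maple - Ridge - Hollow - Easton - Thorn - Maple: 16+23+4+13+31 = 87
Maple - Ridge - Easton - Thorn - Hollow - Maple: 16+27+13+9+22 = 87
Maple - Ridge - Easton - Hollow - Thorn - Maple: 16+27+4+9+31 = 87
Maple - Thorn - Ridge - Hollow - Easton - Maple: 31+20+23+4+18 = 96
Maple - Thorn - Ridge - Easton - Hollow - Maple: 31+20+27+4+22 = 104
Maple - Thorn - Hollow - Ridge - Easton - Maple: 31+9+23+27+18 = 108
Maple - Thorn - Easton - Ridge - Hollow - Maple: 31+13+27+23+22 = 116
Maple - Hollow - Ridge - Thorn - Easton - Maple: 22+23+20+13+18 = 96
Maple - Hollow - Thorn - Ridge - Easton - Maple: 22+9+20+27+18 = 96
The minimum is 67.
One optimal route: Maple → Ridge → Thorn → Hollow → Easton → Maple (or its reverse).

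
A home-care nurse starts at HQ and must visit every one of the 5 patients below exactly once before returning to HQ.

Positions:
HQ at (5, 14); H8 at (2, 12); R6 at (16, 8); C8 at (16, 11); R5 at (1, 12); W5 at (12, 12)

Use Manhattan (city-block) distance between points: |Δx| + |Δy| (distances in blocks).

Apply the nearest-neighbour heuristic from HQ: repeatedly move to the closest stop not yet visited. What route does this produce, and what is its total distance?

From HQ: distances to unvisited — H8=5, R5=6, W5=9, C8=14, R6=17. Nearest is H8 (5).
From H8: distances to unvisited — R5=1, W5=10, C8=15, R6=18. Nearest is R5 (1).
From R5: distances to unvisited — W5=11, C8=16, R6=19. Nearest is W5 (11).
From W5: distances to unvisited — C8=5, R6=8. Nearest is C8 (5).
From C8: distances to unvisited — R6=3. Nearest is R6 (3).
Return R6→HQ: 17.
Total = 5 + 1 + 11 + 5 + 3 + 17 = 42.

Total distance 42 blocks via the nearest-neighbour route HQ → H8 → R5 → W5 → C8 → R6 → HQ.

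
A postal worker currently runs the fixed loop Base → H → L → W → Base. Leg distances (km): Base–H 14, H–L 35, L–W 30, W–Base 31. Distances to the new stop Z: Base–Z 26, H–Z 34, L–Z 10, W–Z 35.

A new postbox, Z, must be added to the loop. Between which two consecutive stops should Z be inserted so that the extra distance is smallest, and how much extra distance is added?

Minimum extra distance: 9 km, inserting Z between H and L.

Insertion cost between consecutive stops i–j is d(i,Z) + d(Z,j) − d(i,j):
  between Base and H: 26 + 34 − 14 = 46
  between H and L: 34 + 10 − 35 = 9
  between L and W: 10 + 35 − 30 = 15
  between W and Base: 35 + 26 − 31 = 30
Cheapest insertion is between H and L, adding 9.
New total = 110 + 9 = 119.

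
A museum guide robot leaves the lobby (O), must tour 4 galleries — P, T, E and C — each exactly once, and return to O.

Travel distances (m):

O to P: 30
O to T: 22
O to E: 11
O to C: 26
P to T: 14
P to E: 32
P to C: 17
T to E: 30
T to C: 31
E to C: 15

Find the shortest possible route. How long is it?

Minimum total distance: 79 m.

With 4 stops there are 4!/2 = 12 distinct round trips (a route and its reverse cost the same).
O → P → T → E → C → O: 30+14+30+15+26 = 115
O → P → T → C → E → O: 30+14+31+15+11 = 101
O → P → E → T → C → O: 30+32+30+31+26 = 149
O → P → E → C → T → O: 30+32+15+31+22 = 130
O → P → C → T → E → O: 30+17+31+30+11 = 119
O → P → C → E → T → O: 30+17+15+30+22 = 114
O → T → P → E → C → O: 22+14+32+15+26 = 109
O → T → P → C → E → O: 22+14+17+15+11 = 79
O → T → E → P → C → O: 22+30+32+17+26 = 127
O → T → C → P → E → O: 22+31+17+32+11 = 113
O → E → P → T → C → O: 11+32+14+31+26 = 114
O → E → T → P → C → O: 11+30+14+17+26 = 98
The minimum is 79.
One optimal route: O → T → P → C → E → O (or its reverse).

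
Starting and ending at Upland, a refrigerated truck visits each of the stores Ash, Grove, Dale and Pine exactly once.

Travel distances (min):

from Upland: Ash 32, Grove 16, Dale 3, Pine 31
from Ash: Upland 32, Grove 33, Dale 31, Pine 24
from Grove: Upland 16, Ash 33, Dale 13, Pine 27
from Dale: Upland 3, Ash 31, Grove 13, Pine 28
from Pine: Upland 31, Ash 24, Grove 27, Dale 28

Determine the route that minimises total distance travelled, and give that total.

There are 12 distinct closed tours to check (reversals are equivalent).
Upland-Ash-Grove-Dale-Pine-Upland: 32+33+13+28+31 = 137
Upland-Ash-Grove-Pine-Dale-Upland: 32+33+27+28+3 = 123
Upland-Ash-Dale-Grove-Pine-Upland: 32+31+13+27+31 = 134
Upland-Ash-Dale-Pine-Grove-Upland: 32+31+28+27+16 = 134
Upland-Ash-Pine-Grove-Dale-Upland: 32+24+27+13+3 = 99
Upland-Ash-Pine-Dale-Grove-Upland: 32+24+28+13+16 = 113
Upland-Grove-Ash-Dale-Pine-Upland: 16+33+31+28+31 = 139
Upland-Grove-Ash-Pine-Dale-Upland: 16+33+24+28+3 = 104
Upland-Grove-Dale-Ash-Pine-Upland: 16+13+31+24+31 = 115
Upland-Grove-Pine-Ash-Dale-Upland: 16+27+24+31+3 = 101
Upland-Dale-Ash-Grove-Pine-Upland: 3+31+33+27+31 = 125
Upland-Dale-Grove-Ash-Pine-Upland: 3+13+33+24+31 = 104
The minimum is 99.
One optimal route: Upland → Ash → Pine → Grove → Dale → Upland (or its reverse).

Shortest round trip = 99 min.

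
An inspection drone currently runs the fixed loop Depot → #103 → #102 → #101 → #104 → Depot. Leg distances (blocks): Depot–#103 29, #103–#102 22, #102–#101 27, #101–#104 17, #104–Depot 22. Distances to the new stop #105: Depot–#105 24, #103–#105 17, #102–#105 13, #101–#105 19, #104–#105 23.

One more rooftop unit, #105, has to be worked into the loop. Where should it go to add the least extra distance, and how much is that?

+5 blocks — insert #105 between #102 and #101.

Insertion cost between consecutive stops i–j is d(i,#105) + d(#105,j) − d(i,j):
  between Depot and #103: 24 + 17 − 29 = 12
  between #103 and #102: 17 + 13 − 22 = 8
  between #102 and #101: 13 + 19 − 27 = 5
  between #101 and #104: 19 + 23 − 17 = 25
  between #104 and Depot: 23 + 24 − 22 = 25
Cheapest insertion is between #102 and #101, adding 5.
New total = 117 + 5 = 122.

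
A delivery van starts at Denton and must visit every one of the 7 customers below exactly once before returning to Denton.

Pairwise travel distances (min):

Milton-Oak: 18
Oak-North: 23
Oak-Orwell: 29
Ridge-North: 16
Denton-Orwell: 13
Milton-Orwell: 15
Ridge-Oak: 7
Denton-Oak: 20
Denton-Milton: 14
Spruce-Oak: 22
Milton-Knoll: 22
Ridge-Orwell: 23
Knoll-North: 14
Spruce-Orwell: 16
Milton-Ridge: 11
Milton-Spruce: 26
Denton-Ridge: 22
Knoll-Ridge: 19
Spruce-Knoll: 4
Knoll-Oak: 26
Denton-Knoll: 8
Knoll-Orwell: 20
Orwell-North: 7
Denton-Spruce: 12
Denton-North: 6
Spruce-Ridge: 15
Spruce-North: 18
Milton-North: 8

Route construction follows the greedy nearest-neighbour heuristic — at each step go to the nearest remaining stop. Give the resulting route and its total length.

Total distance 80 min via the nearest-neighbour route Denton → North → Orwell → Milton → Ridge → Oak → Spruce → Knoll → Denton.

From Denton: distances to unvisited — North=6, Knoll=8, Spruce=12, Orwell=13, Milton=14, Oak=20, Ridge=22. Nearest is North (6).
From North: distances to unvisited — Orwell=7, Milton=8, Knoll=14, Ridge=16, Spruce=18, Oak=23. Nearest is Orwell (7).
From Orwell: distances to unvisited — Milton=15, Spruce=16, Knoll=20, Ridge=23, Oak=29. Nearest is Milton (15).
From Milton: distances to unvisited — Ridge=11, Oak=18, Knoll=22, Spruce=26. Nearest is Ridge (11).
From Ridge: distances to unvisited — Oak=7, Spruce=15, Knoll=19. Nearest is Oak (7).
From Oak: distances to unvisited — Spruce=22, Knoll=26. Nearest is Spruce (22).
From Spruce: distances to unvisited — Knoll=4. Nearest is Knoll (4).
Return Knoll→Denton: 8.
Total = 6 + 7 + 15 + 11 + 7 + 22 + 4 + 8 = 80.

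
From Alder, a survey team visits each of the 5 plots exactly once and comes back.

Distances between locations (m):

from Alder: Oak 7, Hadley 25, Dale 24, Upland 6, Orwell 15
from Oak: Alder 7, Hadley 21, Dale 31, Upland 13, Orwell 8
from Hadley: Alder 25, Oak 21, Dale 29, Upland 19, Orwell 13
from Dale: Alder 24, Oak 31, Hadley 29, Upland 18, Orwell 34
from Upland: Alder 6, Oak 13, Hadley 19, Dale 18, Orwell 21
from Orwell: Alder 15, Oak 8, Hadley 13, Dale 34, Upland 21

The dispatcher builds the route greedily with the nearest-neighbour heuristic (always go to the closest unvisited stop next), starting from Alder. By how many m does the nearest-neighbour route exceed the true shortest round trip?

From Alder: Upland=6, Oak=7, Orwell=15, Dale=24, Hadley=25 → choose Upland (6).
From Upland: Oak=13, Dale=18, Hadley=19, Orwell=21 → choose Oak (13).
From Oak: Orwell=8, Hadley=21, Dale=31 → choose Orwell (8).
From Orwell: Hadley=13, Dale=34 → choose Hadley (13).
From Hadley: Dale=29 → choose Dale (29).
NN route Alder → Upland → Oak → Orwell → Hadley → Dale → Alder costs 93.
Optimal: Alder → Oak → Orwell → Hadley → Dale → Upland → Alder costs 81 (by enumerating all 60 distinct tours).
Excess = 93 − 81 = 12.

The nearest-neighbour route is 12 m longer than optimal.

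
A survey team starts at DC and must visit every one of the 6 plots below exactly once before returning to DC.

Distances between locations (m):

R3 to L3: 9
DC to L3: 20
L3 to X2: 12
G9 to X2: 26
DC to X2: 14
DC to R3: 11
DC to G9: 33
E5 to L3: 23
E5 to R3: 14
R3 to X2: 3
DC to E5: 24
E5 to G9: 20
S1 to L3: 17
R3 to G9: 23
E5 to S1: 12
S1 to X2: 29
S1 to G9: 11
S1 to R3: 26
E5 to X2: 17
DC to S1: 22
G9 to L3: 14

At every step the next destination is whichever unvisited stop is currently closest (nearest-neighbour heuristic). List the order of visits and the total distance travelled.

At DC the remaining stops are R3 11, X2 14, L3 20, S1 22, E5 24, G9 33; go to R3.
At R3 the remaining stops are X2 3, L3 9, E5 14, G9 23, S1 26; go to X2.
At X2 the remaining stops are L3 12, E5 17, G9 26, S1 29; go to L3.
At L3 the remaining stops are G9 14, S1 17, E5 23; go to G9.
At G9 the remaining stops are S1 11, E5 20; go to S1.
At S1 the remaining stops are E5 12; go to E5.
Return E5→DC: 24.
Total = 11 + 3 + 12 + 14 + 11 + 12 + 24 = 87.

87 m along DC → R3 → X2 → L3 → G9 → S1 → E5 → DC.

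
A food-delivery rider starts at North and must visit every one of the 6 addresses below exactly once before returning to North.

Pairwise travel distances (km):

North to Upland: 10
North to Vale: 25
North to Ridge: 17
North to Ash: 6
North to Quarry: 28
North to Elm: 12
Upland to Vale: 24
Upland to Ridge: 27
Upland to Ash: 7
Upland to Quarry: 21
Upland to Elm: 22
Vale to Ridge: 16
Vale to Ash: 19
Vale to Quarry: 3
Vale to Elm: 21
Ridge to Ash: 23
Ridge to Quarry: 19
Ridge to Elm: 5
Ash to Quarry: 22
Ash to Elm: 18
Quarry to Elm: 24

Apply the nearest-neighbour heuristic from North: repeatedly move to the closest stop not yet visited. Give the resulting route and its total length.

At North the remaining stops are Ash 6, Upland 10, Elm 12, Ridge 17, Vale 25, Quarry 28; go to Ash.
At Ash the remaining stops are Upland 7, Elm 18, Vale 19, Quarry 22, Ridge 23; go to Upland.
At Upland the remaining stops are Quarry 21, Elm 22, Vale 24, Ridge 27; go to Quarry.
At Quarry the remaining stops are Vale 3, Ridge 19, Elm 24; go to Vale.
At Vale the remaining stops are Ridge 16, Elm 21; go to Ridge.
At Ridge the remaining stops are Elm 5; go to Elm.
Return Elm→North: 12.
Total = 6 + 7 + 21 + 3 + 16 + 5 + 12 = 70.

Total distance 70 km via the nearest-neighbour route North → Ash → Upland → Quarry → Vale → Ridge → Elm → North.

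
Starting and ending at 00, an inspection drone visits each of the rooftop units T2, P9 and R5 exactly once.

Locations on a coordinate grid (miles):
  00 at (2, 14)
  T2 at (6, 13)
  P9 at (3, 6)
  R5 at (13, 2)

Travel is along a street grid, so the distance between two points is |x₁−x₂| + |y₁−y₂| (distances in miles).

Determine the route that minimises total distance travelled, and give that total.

Minimum total distance: 46 miles.

00→T2→P9→R5→00: 5+10+14+23 = 52
00→T2→R5→P9→00: 5+18+14+9 = 46
00→P9→T2→R5→00: 9+10+18+23 = 60
The minimum is 46.
One optimal route: 00 → T2 → R5 → P9 → 00 (or its reverse).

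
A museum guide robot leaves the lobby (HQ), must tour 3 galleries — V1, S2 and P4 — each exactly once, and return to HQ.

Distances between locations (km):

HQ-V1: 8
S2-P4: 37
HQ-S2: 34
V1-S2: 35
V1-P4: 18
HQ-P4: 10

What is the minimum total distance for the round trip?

HQ→V1→S2→P4→HQ: 8+35+37+10 = 90
HQ→V1→P4→S2→HQ: 8+18+37+34 = 97
HQ→S2→V1→P4→HQ: 34+35+18+10 = 97
The minimum is 90.
One optimal route: HQ → V1 → S2 → P4 → HQ (or its reverse).

Minimum total distance: 90 km.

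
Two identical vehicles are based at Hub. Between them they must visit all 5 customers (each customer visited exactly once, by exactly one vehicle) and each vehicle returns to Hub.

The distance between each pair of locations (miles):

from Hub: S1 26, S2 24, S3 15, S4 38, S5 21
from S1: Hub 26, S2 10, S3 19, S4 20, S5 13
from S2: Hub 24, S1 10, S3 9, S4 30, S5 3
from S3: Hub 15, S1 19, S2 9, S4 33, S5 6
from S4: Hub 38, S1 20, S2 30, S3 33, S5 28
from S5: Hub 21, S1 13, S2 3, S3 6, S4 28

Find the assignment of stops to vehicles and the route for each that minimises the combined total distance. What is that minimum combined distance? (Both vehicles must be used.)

122 miles — the smallest possible combined total.

Try each way of splitting the stops between the two vehicles (each non-empty) and, for each split, find the best tour for each vehicle:
  {S1} + {S2, S3, S4, S5}: 52 + 92 = 144
  {S2} + {S1, S3, S4, S5}: 48 + 92 = 140
  {S1, S2} + {S3, S4, S5}: 60 + 87 = 147
  {S3} + {S1, S2, S4, S5}: 30 + 92 = 122
  {S1, S3} + {S2, S4, S5}: 60 + 92 = 152
  {S2, S3} + {S1, S4, S5}: 48 + 92 = 140
  … (15 splits in total)
Best: vehicle 1 Hub → S3 → Hub = 30; vehicle 2 Hub → S4 → S1 → S2 → S5 → Hub = 92; combined 122.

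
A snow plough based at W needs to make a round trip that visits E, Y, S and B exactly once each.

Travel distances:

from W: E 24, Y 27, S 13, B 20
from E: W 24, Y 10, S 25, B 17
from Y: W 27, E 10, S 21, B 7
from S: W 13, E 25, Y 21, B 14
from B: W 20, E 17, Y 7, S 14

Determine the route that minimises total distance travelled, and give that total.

W-E-Y-S-B-W: 24+10+21+14+20 = 89
W-E-Y-B-S-W: 24+10+7+14+13 = 68
W-E-S-Y-B-W: 24+25+21+7+20 = 97
W-E-S-B-Y-W: 24+25+14+7+27 = 97
W-E-B-Y-S-W: 24+17+7+21+13 = 82
W-E-B-S-Y-W: 24+17+14+21+27 = 103
W-Y-E-S-B-W: 27+10+25+14+20 = 96
W-Y-E-B-S-W: 27+10+17+14+13 = 81
W-Y-S-E-B-W: 27+21+25+17+20 = 110
W-Y-B-E-S-W: 27+7+17+25+13 = 89
W-S-E-Y-B-W: 13+25+10+7+20 = 75
W-S-Y-E-B-W: 13+21+10+17+20 = 81
The minimum is 68.
One optimal route: W → E → Y → B → S → W (or its reverse).

Minimum total distance: 68.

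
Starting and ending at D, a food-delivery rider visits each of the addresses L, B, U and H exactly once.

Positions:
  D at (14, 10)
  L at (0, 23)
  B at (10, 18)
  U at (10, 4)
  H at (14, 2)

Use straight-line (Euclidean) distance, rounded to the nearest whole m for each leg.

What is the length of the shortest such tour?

D - L - B - U - H - D: 19+11+14+4+8 = 56
D - L - B - H - U - D: 19+11+16+4+7 = 57
D - L - U - B - H - D: 19+21+14+16+8 = 78
D - L - U - H - B - D: 19+21+4+16+9 = 69
D - L - H - B - U - D: 19+25+16+14+7 = 81
D - L - H - U - B - D: 19+25+4+14+9 = 71
D - B - L - U - H - D: 9+11+21+4+8 = 53
D - B - L - H - U - D: 9+11+25+4+7 = 56
D - B - U - L - H - D: 9+14+21+25+8 = 77
D - B - H - L - U - D: 9+16+25+21+7 = 78
D - U - L - B - H - D: 7+21+11+16+8 = 63
D - U - B - L - H - D: 7+14+11+25+8 = 65
The minimum is 53.
One optimal route: D → B → L → U → H → D (or its reverse).

53 m — the shortest possible round trip.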